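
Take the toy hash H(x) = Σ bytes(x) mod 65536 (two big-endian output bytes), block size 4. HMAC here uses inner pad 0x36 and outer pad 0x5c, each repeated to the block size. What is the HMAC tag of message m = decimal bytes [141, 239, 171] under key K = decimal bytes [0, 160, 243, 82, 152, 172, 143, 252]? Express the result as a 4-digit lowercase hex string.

0242

Key decimal bytes [0, 160, 243, 82, 152, 172, 143, 252] = 00 a0 f3 52 98 ac 8f fc is 8 bytes > B = 4, so hash it first: H(key) = 04 b4, then zero-pad to 4 bytes: K' = 04 b4 00 00.
K' ⊕ ipad = 32 82 36 36.  K' ⊕ opad = 58 e8 5c 5c.
Inner input = (K'⊕ipad) ∥ m = 32 82 36 36 ∥ 8d ef ab.
Inner hash: sum = 50+130+54+54+141+239+171 = 839 → 03 47.
Outer input = (K'⊕opad) ∥ inner = 58 e8 5c 5c ∥ 03 47.
Outer hash (tag): sum = 88+232+92+92+3+71 = 578 → 02 42.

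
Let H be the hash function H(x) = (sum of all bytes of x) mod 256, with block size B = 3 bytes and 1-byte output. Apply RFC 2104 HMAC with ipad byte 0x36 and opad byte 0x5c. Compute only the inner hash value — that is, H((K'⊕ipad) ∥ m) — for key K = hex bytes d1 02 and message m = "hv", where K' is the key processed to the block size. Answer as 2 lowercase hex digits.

2f

Key hex bytes d1 02 is 2 bytes ≤ B = 3; zero-pad to 3 bytes: K' = d1 02 00.
K' ⊕ ipad = e7 34 36.
Inner input = e7 34 36 ∥ 68 76.
Inner hash: sum = 231+52+54+104+118 = 559; mod 256 = 47 → 2f.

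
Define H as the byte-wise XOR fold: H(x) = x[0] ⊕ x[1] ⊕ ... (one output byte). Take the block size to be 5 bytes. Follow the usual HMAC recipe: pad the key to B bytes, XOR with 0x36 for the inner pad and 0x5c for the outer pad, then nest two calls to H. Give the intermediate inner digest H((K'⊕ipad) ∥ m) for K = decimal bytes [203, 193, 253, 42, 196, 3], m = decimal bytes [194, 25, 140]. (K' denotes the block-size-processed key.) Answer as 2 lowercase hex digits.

7b

Key decimal bytes [203, 193, 253, 42, 196, 3] = cb c1 fd 2a c4 03 is 6 bytes > B = 5, so hash it first: H(key) = 1a, then zero-pad to 5 bytes: K' = 1a 00 00 00 00.
K' ⊕ ipad = 2c 36 36 36 36.
Inner input = 2c 36 36 36 36 ∥ c2 19 8c.
Inner hash: XOR 2c⊕36⊕36⊕36⊕36⊕c2⊕19⊕8c = 7b.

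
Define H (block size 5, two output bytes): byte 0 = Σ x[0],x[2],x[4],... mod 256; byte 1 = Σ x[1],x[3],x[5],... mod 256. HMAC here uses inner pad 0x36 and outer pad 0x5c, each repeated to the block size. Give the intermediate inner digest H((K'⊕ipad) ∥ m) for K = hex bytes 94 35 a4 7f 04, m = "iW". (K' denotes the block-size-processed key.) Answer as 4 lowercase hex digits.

Key hex bytes 94 35 a4 7f 04 is exactly B = 5 bytes: K' = 94 35 a4 7f 04.
K' ⊕ ipad = a2 03 92 49 32.
Inner input = a2 03 92 49 32 ∥ 69 57.
Inner hash: even-index sum = 445 mod 256 = 189; odd-index sum = 181 mod 256 = 181 → bd b5.

bdb5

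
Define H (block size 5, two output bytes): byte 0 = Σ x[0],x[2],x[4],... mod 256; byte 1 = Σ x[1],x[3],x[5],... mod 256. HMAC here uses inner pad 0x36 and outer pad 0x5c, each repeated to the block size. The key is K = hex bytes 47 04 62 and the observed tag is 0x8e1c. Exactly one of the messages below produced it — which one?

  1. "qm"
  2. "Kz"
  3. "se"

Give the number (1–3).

Key hex bytes 47 04 62 is 3 bytes ≤ B = 5; zero-pad to 5 bytes: K' = 47 04 62 00 00.
K' ⊕ ipad = 71 32 54 36 36; K' ⊕ opad = 1b 58 3e 5c 5c.
m1: inner = H(71 32 54 36 36 71 6d) = 68 d9; tag = H(1b 58 3e 5c 5c 68 d9) = 8e1c ← matches
m2: inner = H(71 32 54 36 36 4b 7a) = 75 b3; tag = H(1b 58 3e 5c 5c 75 b3) = 6829
m3: inner = H(71 32 54 36 36 73 65) = 60 db; tag = H(1b 58 3e 5c 5c 60 db) = 9014

1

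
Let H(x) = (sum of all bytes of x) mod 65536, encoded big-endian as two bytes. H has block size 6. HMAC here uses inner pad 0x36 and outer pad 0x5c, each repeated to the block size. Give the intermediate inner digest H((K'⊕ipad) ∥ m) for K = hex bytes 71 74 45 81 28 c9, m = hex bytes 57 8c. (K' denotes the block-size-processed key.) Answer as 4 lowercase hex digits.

Key hex bytes 71 74 45 81 28 c9 is exactly B = 6 bytes: K' = 71 74 45 81 28 c9.
K' ⊕ ipad = 47 42 73 b7 1e ff.
Inner input = 47 42 73 b7 1e ff ∥ 57 8c.
Inner hash: sum = 71+66+115+183+30+255+87+140 = 947 → 03 b3.

03b3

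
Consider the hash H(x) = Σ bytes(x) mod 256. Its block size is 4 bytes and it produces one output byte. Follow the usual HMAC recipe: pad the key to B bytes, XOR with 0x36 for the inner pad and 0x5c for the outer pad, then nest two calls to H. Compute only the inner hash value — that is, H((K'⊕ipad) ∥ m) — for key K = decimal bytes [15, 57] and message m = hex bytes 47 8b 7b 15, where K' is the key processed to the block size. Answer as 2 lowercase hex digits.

Key decimal bytes [15, 57] = 0f 39 is 2 bytes ≤ B = 4; zero-pad to 4 bytes: K' = 0f 39 00 00.
K' ⊕ ipad = 39 0f 36 36.
Inner input = 39 0f 36 36 ∥ 47 8b 7b 15.
Inner hash: sum = 57+15+54+54+71+139+123+21 = 534; mod 256 = 22 → 16.

16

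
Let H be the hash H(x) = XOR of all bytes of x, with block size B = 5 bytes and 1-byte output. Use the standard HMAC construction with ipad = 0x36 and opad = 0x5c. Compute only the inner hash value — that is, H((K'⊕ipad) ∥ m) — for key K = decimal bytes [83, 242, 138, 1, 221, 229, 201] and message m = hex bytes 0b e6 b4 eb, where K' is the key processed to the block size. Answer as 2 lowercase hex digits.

5f

Key decimal bytes [83, 242, 138, 1, 221, 229, 201] = 53 f2 8a 01 dd e5 c9 is 7 bytes > B = 5, so hash it first: H(key) = db, then zero-pad to 5 bytes: K' = db 00 00 00 00.
K' ⊕ ipad = ed 36 36 36 36.
Inner input = ed 36 36 36 36 ∥ 0b e6 b4 eb.
Inner hash: XOR ed⊕36⊕36⊕36⊕36⊕0b⊕e6⊕b4⊕eb = 5f.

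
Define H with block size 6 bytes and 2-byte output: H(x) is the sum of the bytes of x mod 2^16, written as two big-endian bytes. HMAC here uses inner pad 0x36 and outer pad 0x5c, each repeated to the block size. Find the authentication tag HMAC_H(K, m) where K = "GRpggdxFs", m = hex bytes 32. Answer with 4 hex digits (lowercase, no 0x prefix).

0299

Key "GRpggdxFs" = 47 52 70 67 67 64 78 46 73 is 9 bytes > B = 6, so hash it first: H(key) = 03 6c, then zero-pad to 6 bytes: K' = 03 6c 00 00 00 00.
K' ⊕ ipad = 35 5a 36 36 36 36.  K' ⊕ opad = 5f 30 5c 5c 5c 5c.
Inner input = (K'⊕ipad) ∥ m = 35 5a 36 36 36 36 ∥ 32.
Inner hash: sum = 53+90+54+54+54+54+50 = 409 → 01 99.
Outer input = (K'⊕opad) ∥ inner = 5f 30 5c 5c 5c 5c ∥ 01 99.
Outer hash (tag): sum = 95+48+92+92+92+92+1+153 = 665 → 02 99.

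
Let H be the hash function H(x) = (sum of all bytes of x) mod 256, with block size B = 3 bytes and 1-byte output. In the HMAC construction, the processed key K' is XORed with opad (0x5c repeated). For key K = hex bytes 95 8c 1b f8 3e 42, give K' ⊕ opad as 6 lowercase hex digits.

Key hex bytes 95 8c 1b f8 3e 42 is 6 bytes > B = 3, so hash it first: H(key) = b4, then zero-pad to 3 bytes: K' = b4 00 00.
XOR each byte with 0x5c: b4⊕5c=e8, 00⊕5c=5c, 00⊕5c=5c.

e85c5c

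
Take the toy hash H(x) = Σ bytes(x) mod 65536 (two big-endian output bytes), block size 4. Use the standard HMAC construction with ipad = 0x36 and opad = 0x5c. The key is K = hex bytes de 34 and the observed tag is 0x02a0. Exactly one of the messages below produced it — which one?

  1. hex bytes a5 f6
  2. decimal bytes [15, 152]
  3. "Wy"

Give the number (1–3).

2

Key hex bytes de 34 is 2 bytes ≤ B = 4; zero-pad to 4 bytes: K' = de 34 00 00.
K' ⊕ ipad = e8 02 36 36; K' ⊕ opad = 82 68 5c 5c.
m1: inner = H(e8 02 36 36 a5 f6) = 02 f1; tag = H(82 68 5c 5c 02 f1) = 0295
m2: inner = H(e8 02 36 36 0f 98) = 01 fd; tag = H(82 68 5c 5c 01 fd) = 02a0 ← matches
m3: inner = H(e8 02 36 36 57 79) = 02 26; tag = H(82 68 5c 5c 02 26) = 01ca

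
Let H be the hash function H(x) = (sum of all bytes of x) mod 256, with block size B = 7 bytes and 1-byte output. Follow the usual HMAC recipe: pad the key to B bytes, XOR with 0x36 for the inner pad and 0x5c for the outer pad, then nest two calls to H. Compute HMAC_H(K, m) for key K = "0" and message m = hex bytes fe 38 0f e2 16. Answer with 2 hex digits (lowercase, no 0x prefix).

Key "0" = 30 is 1 byte ≤ B = 7; zero-pad to 7 bytes: K' = 30 00 00 00 00 00 00.
K' ⊕ ipad = 06 36 36 36 36 36 36.  K' ⊕ opad = 6c 5c 5c 5c 5c 5c 5c.
Inner input = (K'⊕ipad) ∥ m = 06 36 36 36 36 36 36 ∥ fe 38 0f e2 16.
Inner hash: sum = 6+54+54+54+54+54+54+254+56+15+226+22 = 903; mod 256 = 135 → 87.
Outer input = (K'⊕opad) ∥ inner = 6c 5c 5c 5c 5c 5c 5c ∥ 87.
Outer hash (tag): sum = 108+92+92+92+92+92+92+135 = 795; mod 256 = 27 → 1b.

1b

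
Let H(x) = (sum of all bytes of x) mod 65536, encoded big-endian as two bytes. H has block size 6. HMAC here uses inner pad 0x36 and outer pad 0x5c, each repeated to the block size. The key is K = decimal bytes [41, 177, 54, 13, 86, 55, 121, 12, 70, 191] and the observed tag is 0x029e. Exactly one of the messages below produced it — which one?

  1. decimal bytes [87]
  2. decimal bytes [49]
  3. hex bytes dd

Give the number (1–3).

Key decimal bytes [41, 177, 54, 13, 86, 55, 121, 12, 70, 191] = 29 b1 36 0d 56 37 79 0c 46 bf is 10 bytes > B = 6, so hash it first: H(key) = 03 34, then zero-pad to 6 bytes: K' = 03 34 00 00 00 00.
K' ⊕ ipad = 35 02 36 36 36 36; K' ⊕ opad = 5f 68 5c 5c 5c 5c.
m1: inner = H(35 02 36 36 36 36 57) = 01 66; tag = H(5f 68 5c 5c 5c 5c 01 66) = 029e ← matches
m2: inner = H(35 02 36 36 36 36 31) = 01 40; tag = H(5f 68 5c 5c 5c 5c 01 40) = 0278
m3: inner = H(35 02 36 36 36 36 dd) = 01 ec; tag = H(5f 68 5c 5c 5c 5c 01 ec) = 0324

1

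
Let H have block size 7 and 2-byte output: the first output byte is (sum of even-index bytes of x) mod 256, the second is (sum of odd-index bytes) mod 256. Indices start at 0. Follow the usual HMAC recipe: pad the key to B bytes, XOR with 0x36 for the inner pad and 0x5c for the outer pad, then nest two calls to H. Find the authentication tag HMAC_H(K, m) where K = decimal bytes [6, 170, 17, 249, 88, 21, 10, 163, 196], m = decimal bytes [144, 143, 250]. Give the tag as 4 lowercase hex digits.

Key decimal bytes [6, 170, 17, 249, 88, 21, 10, 163, 196] = 06 aa 11 f9 58 15 0a a3 c4 is 9 bytes > B = 7, so hash it first: H(key) = 3d 5b, then zero-pad to 7 bytes: K' = 3d 5b 00 00 00 00 00.
K' ⊕ ipad = 0b 6d 36 36 36 36 36.  K' ⊕ opad = 61 07 5c 5c 5c 5c 5c.
Inner input = (K'⊕ipad) ∥ m = 0b 6d 36 36 36 36 36 ∥ 90 8f fa.
Inner hash: even-index sum = 316 mod 256 = 60; odd-index sum = 611 mod 256 = 99 → 3c 63.
Outer input = (K'⊕opad) ∥ inner = 61 07 5c 5c 5c 5c 5c ∥ 3c 63.
Outer hash (tag): even-index sum = 472 mod 256 = 216; odd-index sum = 251 mod 256 = 251 → d8 fb.

d8fb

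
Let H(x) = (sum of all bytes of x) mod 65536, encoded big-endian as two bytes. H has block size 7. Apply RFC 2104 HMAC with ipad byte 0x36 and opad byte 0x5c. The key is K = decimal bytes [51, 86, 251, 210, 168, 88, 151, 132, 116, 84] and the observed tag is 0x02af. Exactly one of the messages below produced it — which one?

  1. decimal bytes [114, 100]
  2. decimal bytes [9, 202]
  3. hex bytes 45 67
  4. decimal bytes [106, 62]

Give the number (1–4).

Key decimal bytes [51, 86, 251, 210, 168, 88, 151, 132, 116, 84] = 33 56 fb d2 a8 58 97 84 74 54 is 10 bytes > B = 7, so hash it first: H(key) = 05 39, then zero-pad to 7 bytes: K' = 05 39 00 00 00 00 00.
K' ⊕ ipad = 33 0f 36 36 36 36 36; K' ⊕ opad = 59 65 5c 5c 5c 5c 5c.
m1: inner = H(33 0f 36 36 36 36 36 72 64) = 02 26; tag = H(59 65 5c 5c 5c 5c 5c 02 26) = 02b2
m2: inner = H(33 0f 36 36 36 36 36 09 ca) = 02 23; tag = H(59 65 5c 5c 5c 5c 5c 02 23) = 02af ← matches
m3: inner = H(33 0f 36 36 36 36 36 45 67) = 01 fc; tag = H(59 65 5c 5c 5c 5c 5c 01 fc) = 0387
m4: inner = H(33 0f 36 36 36 36 36 6a 3e) = 01 f8; tag = H(59 65 5c 5c 5c 5c 5c 01 f8) = 0383

2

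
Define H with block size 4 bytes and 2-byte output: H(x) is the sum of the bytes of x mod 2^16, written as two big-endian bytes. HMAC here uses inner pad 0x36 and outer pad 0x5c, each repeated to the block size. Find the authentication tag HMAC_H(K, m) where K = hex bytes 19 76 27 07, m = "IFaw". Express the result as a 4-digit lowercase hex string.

015f

Key hex bytes 19 76 27 07 is exactly B = 4 bytes: K' = 19 76 27 07.
K' ⊕ ipad = 2f 40 11 31.  K' ⊕ opad = 45 2a 7b 5b.
Inner input = (K'⊕ipad) ∥ m = 2f 40 11 31 ∥ 49 46 61 77.
Inner hash: sum = 47+64+17+49+73+70+97+119 = 536 → 02 18.
Outer input = (K'⊕opad) ∥ inner = 45 2a 7b 5b ∥ 02 18.
Outer hash (tag): sum = 69+42+123+91+2+24 = 351 → 01 5f.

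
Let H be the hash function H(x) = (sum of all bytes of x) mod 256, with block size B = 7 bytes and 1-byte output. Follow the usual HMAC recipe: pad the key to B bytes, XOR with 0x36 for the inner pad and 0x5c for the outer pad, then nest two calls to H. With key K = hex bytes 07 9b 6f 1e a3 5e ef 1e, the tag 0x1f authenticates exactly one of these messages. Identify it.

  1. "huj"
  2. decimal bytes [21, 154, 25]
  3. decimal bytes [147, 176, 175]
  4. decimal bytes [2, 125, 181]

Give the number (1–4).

1

Key hex bytes 07 9b 6f 1e a3 5e ef 1e is 8 bytes > B = 7, so hash it first: H(key) = 3d, then zero-pad to 7 bytes: K' = 3d 00 00 00 00 00 00.
K' ⊕ ipad = 0b 36 36 36 36 36 36; K' ⊕ opad = 61 5c 5c 5c 5c 5c 5c.
m1: inner = H(0b 36 36 36 36 36 36 68 75 6a) = 96; tag = H(61 5c 5c 5c 5c 5c 5c 96) = 1f ← matches
m2: inner = H(0b 36 36 36 36 36 36 15 9a 19) = 17; tag = H(61 5c 5c 5c 5c 5c 5c 17) = a0
m3: inner = H(0b 36 36 36 36 36 36 93 b0 af) = 41; tag = H(61 5c 5c 5c 5c 5c 5c 41) = ca
m4: inner = H(0b 36 36 36 36 36 36 02 7d b5) = 83; tag = H(61 5c 5c 5c 5c 5c 5c 83) = 0c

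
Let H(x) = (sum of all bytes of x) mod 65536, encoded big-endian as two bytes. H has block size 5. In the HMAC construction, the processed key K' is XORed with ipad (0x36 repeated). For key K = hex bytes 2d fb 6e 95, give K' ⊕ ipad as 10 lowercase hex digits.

Key hex bytes 2d fb 6e 95 is 4 bytes ≤ B = 5; zero-pad to 5 bytes: K' = 2d fb 6e 95 00.
XOR each byte with 0x36: 2d⊕36=1b, fb⊕36=cd, 6e⊕36=58, 95⊕36=a3, 00⊕36=36.

1bcd58a336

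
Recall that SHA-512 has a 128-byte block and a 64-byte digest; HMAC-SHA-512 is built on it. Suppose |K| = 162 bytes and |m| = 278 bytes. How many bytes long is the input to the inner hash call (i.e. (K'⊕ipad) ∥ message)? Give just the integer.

406

Key is 162 > 128 bytes, so it is hashed to 64 bytes then zero-padded to 128: |K'| = 128.
Inner input = (K'⊕ipad) ∥ m → 128 + 278 = 406 bytes.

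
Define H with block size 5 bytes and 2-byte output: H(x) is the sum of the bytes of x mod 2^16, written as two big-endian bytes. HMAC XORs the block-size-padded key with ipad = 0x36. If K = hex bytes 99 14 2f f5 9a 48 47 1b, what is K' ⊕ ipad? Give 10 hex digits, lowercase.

3523363636

Key hex bytes 99 14 2f f5 9a 48 47 1b is 8 bytes > B = 5, so hash it first: H(key) = 03 15, then zero-pad to 5 bytes: K' = 03 15 00 00 00.
XOR each byte with 0x36: 03⊕36=35, 15⊕36=23, 00⊕36=36, 00⊕36=36, 00⊕36=36.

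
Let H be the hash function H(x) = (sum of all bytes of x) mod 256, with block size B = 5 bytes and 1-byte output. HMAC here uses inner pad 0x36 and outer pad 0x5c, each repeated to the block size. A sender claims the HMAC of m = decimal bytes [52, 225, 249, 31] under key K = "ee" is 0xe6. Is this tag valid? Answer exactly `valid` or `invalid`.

Key "ee" = 65 65 is 2 bytes ≤ B = 5; zero-pad to 5 bytes: K' = 65 65 00 00 00.
K' ⊕ ipad = 53 53 36 36 36; K' ⊕ opad = 39 39 5c 5c 5c.
Inner hash: sum = 83+83+54+54+54+52+225+249+31 = 885; mod 256 = 117 → 75.
Outer hash (recomputed tag): sum = 57+57+92+92+92+117 = 507; mod 256 = 251 → fb.
Recomputed tag = fb; claimed = e6 → mismatch.

invalid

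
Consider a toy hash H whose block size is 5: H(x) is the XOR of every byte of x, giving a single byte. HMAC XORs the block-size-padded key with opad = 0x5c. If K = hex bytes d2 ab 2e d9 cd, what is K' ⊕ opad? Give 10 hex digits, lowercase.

8ef7728591

Key hex bytes d2 ab 2e d9 cd is exactly B = 5 bytes: K' = d2 ab 2e d9 cd.
XOR each byte with 0x5c: d2⊕5c=8e, ab⊕5c=f7, 2e⊕5c=72, d9⊕5c=85, cd⊕5c=91.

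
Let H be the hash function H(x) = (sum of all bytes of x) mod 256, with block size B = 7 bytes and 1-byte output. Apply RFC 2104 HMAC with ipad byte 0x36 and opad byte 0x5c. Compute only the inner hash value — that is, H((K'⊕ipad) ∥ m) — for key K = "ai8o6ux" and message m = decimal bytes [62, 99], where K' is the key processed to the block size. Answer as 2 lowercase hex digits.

Key "ai8o6ux" = 61 69 38 6f 36 75 78 is exactly B = 7 bytes: K' = 61 69 38 6f 36 75 78.
K' ⊕ ipad = 57 5f 0e 59 00 43 4e.
Inner input = 57 5f 0e 59 00 43 4e ∥ 3e 63.
Inner hash: sum = 87+95+14+89+0+67+78+62+99 = 591; mod 256 = 79 → 4f.

4f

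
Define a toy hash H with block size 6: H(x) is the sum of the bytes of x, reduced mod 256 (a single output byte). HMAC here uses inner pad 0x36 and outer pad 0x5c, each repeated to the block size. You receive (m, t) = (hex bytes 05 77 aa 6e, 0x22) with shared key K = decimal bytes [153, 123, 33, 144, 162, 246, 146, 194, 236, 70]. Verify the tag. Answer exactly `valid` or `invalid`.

Key decimal bytes [153, 123, 33, 144, 162, 246, 146, 194, 236, 70] = 99 7b 21 90 a2 f6 92 c2 ec 46 is 10 bytes > B = 6, so hash it first: H(key) = e3, then zero-pad to 6 bytes: K' = e3 00 00 00 00 00.
K' ⊕ ipad = d5 36 36 36 36 36; K' ⊕ opad = bf 5c 5c 5c 5c 5c.
Inner hash: sum = 213+54+54+54+54+54+5+119+170+110 = 887; mod 256 = 119 → 77.
Outer hash (recomputed tag): sum = 191+92+92+92+92+92+119 = 770; mod 256 = 2 → 02.
Recomputed tag = 02; claimed = 22 → mismatch.

invalid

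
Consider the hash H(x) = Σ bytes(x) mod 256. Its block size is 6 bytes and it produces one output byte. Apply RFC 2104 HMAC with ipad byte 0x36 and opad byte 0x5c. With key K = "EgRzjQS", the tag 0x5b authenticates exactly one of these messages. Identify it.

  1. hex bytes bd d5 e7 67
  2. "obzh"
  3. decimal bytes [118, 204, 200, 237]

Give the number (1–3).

Key "EgRzjQS" = 45 67 52 7a 6a 51 53 is 7 bytes > B = 6, so hash it first: H(key) = 86, then zero-pad to 6 bytes: K' = 86 00 00 00 00 00.
K' ⊕ ipad = b0 36 36 36 36 36; K' ⊕ opad = da 5c 5c 5c 5c 5c.
m1: inner = H(b0 36 36 36 36 36 bd d5 e7 67) = 9e; tag = H(da 5c 5c 5c 5c 5c 9e) = 44
m2: inner = H(b0 36 36 36 36 36 6f 62 7a 68) = 71; tag = H(da 5c 5c 5c 5c 5c 71) = 17
m3: inner = H(b0 36 36 36 36 36 76 cc c8 ed) = b5; tag = H(da 5c 5c 5c 5c 5c b5) = 5b ← matches

3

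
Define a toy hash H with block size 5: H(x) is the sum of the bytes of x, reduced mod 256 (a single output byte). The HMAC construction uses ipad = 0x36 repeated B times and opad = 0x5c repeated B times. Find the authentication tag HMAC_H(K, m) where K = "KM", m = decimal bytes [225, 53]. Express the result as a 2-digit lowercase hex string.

Key "KM" = 4b 4d is 2 bytes ≤ B = 5; zero-pad to 5 bytes: K' = 4b 4d 00 00 00.
K' ⊕ ipad = 7d 7b 36 36 36.  K' ⊕ opad = 17 11 5c 5c 5c.
Inner input = (K'⊕ipad) ∥ m = 7d 7b 36 36 36 ∥ e1 35.
Inner hash: sum = 125+123+54+54+54+225+53 = 688; mod 256 = 176 → b0.
Outer input = (K'⊕opad) ∥ inner = 17 11 5c 5c 5c ∥ b0.
Outer hash (tag): sum = 23+17+92+92+92+176 = 492; mod 256 = 236 → ec.

ec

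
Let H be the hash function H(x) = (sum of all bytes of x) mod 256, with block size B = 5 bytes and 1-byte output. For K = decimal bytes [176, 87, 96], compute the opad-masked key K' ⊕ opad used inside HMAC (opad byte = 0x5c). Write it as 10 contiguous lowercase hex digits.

ec0b3c5c5c

Key decimal bytes [176, 87, 96] = b0 57 60 is 3 bytes ≤ B = 5; zero-pad to 5 bytes: K' = b0 57 60 00 00.
XOR each byte with 0x5c: b0⊕5c=ec, 57⊕5c=0b, 60⊕5c=3c, 00⊕5c=5c, 00⊕5c=5c.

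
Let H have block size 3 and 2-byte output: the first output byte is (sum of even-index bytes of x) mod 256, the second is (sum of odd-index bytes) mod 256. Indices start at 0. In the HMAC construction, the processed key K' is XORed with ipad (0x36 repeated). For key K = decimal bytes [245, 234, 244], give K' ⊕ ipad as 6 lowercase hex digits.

c3dcc2

Key decimal bytes [245, 234, 244] = f5 ea f4 is exactly B = 3 bytes: K' = f5 ea f4.
XOR each byte with 0x36: f5⊕36=c3, ea⊕36=dc, f4⊕36=c2.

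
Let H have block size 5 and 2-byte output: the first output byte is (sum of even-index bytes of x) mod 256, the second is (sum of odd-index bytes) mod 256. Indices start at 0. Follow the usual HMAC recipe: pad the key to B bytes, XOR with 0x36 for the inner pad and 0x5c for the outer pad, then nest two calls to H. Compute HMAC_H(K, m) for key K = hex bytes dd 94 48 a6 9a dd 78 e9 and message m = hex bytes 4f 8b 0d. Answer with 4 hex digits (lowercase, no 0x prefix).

ebb0

Key hex bytes dd 94 48 a6 9a dd 78 e9 is 8 bytes > B = 5, so hash it first: H(key) = 37 00, then zero-pad to 5 bytes: K' = 37 00 00 00 00.
K' ⊕ ipad = 01 36 36 36 36.  K' ⊕ opad = 6b 5c 5c 5c 5c.
Inner input = (K'⊕ipad) ∥ m = 01 36 36 36 36 ∥ 4f 8b 0d.
Inner hash: even-index sum = 248 mod 256 = 248; odd-index sum = 200 mod 256 = 200 → f8 c8.
Outer input = (K'⊕opad) ∥ inner = 6b 5c 5c 5c 5c ∥ f8 c8.
Outer hash (tag): even-index sum = 491 mod 256 = 235; odd-index sum = 432 mod 256 = 176 → eb b0.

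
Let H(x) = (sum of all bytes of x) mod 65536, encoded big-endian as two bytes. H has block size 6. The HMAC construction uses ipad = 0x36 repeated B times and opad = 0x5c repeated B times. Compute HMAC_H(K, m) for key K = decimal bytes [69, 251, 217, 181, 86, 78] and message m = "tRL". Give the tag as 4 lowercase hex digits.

Key decimal bytes [69, 251, 217, 181, 86, 78] = 45 fb d9 b5 56 4e is exactly B = 6 bytes: K' = 45 fb d9 b5 56 4e.
K' ⊕ ipad = 73 cd ef 83 60 78.  K' ⊕ opad = 19 a7 85 e9 0a 12.
Inner input = (K'⊕ipad) ∥ m = 73 cd ef 83 60 78 ∥ 74 52 4c.
Inner hash: sum = 115+205+239+131+96+120+116+82+76 = 1180 → 04 9c.
Outer input = (K'⊕opad) ∥ inner = 19 a7 85 e9 0a 12 ∥ 04 9c.
Outer hash (tag): sum = 25+167+133+233+10+18+4+156 = 746 → 02 ea.

02ea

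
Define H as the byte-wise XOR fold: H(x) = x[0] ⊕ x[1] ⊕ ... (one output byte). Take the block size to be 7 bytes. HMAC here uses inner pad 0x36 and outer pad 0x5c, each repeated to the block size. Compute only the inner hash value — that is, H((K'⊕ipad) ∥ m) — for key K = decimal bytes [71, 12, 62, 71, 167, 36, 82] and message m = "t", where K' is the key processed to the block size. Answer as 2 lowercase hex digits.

Key decimal bytes [71, 12, 62, 71, 167, 36, 82] = 47 0c 3e 47 a7 24 52 is exactly B = 7 bytes: K' = 47 0c 3e 47 a7 24 52.
K' ⊕ ipad = 71 3a 08 71 91 12 64.
Inner input = 71 3a 08 71 91 12 64 ∥ 74.
Inner hash: XOR 71⊕3a⊕08⊕71⊕91⊕12⊕64⊕74 = a1.

a1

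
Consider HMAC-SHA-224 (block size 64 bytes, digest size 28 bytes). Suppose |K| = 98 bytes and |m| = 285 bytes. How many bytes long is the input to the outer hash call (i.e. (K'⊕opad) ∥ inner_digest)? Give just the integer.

92

Key is 98 > 64 bytes, so it is hashed to 28 bytes then zero-padded to 64: |K'| = 64.
Outer input = (K'⊕opad) ∥ H(inner) → 64 + 28 = 92 bytes.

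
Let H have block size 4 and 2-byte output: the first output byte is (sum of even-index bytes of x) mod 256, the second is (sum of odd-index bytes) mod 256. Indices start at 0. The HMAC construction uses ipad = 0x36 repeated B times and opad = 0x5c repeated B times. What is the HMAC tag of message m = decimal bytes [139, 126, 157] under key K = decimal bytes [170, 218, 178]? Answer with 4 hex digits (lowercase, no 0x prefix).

Key decimal bytes [170, 218, 178] = aa da b2 is 3 bytes ≤ B = 4; zero-pad to 4 bytes: K' = aa da b2 00.
K' ⊕ ipad = 9c ec 84 36.  K' ⊕ opad = f6 86 ee 5c.
Inner input = (K'⊕ipad) ∥ m = 9c ec 84 36 ∥ 8b 7e 9d.
Inner hash: even-index sum = 584 mod 256 = 72; odd-index sum = 416 mod 256 = 160 → 48 a0.
Outer input = (K'⊕opad) ∥ inner = f6 86 ee 5c ∥ 48 a0.
Outer hash (tag): even-index sum = 556 mod 256 = 44; odd-index sum = 386 mod 256 = 130 → 2c 82.

2c82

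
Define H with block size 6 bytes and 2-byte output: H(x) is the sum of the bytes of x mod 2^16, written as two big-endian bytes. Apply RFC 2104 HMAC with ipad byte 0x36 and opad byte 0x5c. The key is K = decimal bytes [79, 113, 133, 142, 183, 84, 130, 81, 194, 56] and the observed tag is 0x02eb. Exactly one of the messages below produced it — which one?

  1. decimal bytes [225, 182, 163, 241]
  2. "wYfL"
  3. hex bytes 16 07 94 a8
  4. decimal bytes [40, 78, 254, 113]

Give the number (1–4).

Key decimal bytes [79, 113, 133, 142, 183, 84, 130, 81, 194, 56] = 4f 71 85 8e b7 54 82 51 c2 38 is 10 bytes > B = 6, so hash it first: H(key) = 04 ab, then zero-pad to 6 bytes: K' = 04 ab 00 00 00 00.
K' ⊕ ipad = 32 9d 36 36 36 36; K' ⊕ opad = 58 f7 5c 5c 5c 5c.
m1: inner = H(32 9d 36 36 36 36 e1 b6 a3 f1) = 04 d2; tag = H(58 f7 5c 5c 5c 5c 04 d2) = 0395
m2: inner = H(32 9d 36 36 36 36 77 59 66 4c) = 03 29; tag = H(58 f7 5c 5c 5c 5c 03 29) = 02eb ← matches
m3: inner = H(32 9d 36 36 36 36 16 07 94 a8) = 03 00; tag = H(58 f7 5c 5c 5c 5c 03 00) = 02c2
m4: inner = H(32 9d 36 36 36 36 28 4e fe 71) = 03 8c; tag = H(58 f7 5c 5c 5c 5c 03 8c) = 034e

2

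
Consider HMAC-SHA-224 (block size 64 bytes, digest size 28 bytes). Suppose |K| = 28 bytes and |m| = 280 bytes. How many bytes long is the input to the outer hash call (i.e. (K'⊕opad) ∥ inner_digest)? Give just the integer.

Key is 28 ≤ 64 bytes, zero-padded: |K'| = 64.
Outer input = (K'⊕opad) ∥ H(inner) → 64 + 28 = 92 bytes.

92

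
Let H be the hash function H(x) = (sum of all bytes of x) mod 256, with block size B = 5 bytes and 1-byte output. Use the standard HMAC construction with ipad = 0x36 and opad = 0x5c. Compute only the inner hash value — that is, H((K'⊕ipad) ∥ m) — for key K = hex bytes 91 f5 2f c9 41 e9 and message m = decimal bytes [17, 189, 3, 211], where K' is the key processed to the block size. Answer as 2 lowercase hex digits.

Key hex bytes 91 f5 2f c9 41 e9 is 6 bytes > B = 5, so hash it first: H(key) = a8, then zero-pad to 5 bytes: K' = a8 00 00 00 00.
K' ⊕ ipad = 9e 36 36 36 36.
Inner input = 9e 36 36 36 36 ∥ 11 bd 03 d3.
Inner hash: sum = 158+54+54+54+54+17+189+3+211 = 794; mod 256 = 26 → 1a.

1a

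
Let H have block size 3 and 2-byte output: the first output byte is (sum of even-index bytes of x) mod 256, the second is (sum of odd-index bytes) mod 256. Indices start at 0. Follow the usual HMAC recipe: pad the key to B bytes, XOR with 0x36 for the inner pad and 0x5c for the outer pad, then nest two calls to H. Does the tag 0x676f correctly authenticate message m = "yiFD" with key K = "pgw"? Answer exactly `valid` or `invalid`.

Key "pgw" = 70 67 77 is exactly B = 3 bytes: K' = 70 67 77.
K' ⊕ ipad = 46 51 41; K' ⊕ opad = 2c 3b 2b.
Inner hash: even-index sum = 308 mod 256 = 52; odd-index sum = 272 mod 256 = 16 → 34 10.
Outer hash (recomputed tag): even-index sum = 103 mod 256 = 103; odd-index sum = 111 mod 256 = 111 → 67 6f.
Recomputed tag = 676f; claimed = 676f → match.

valid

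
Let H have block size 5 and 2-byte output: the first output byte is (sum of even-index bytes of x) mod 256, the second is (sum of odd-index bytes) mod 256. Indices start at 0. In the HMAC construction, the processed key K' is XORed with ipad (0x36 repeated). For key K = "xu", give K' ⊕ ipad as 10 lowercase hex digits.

Key "xu" = 78 75 is 2 bytes ≤ B = 5; zero-pad to 5 bytes: K' = 78 75 00 00 00.
XOR each byte with 0x36: 78⊕36=4e, 75⊕36=43, 00⊕36=36, 00⊕36=36, 00⊕36=36.

4e43363636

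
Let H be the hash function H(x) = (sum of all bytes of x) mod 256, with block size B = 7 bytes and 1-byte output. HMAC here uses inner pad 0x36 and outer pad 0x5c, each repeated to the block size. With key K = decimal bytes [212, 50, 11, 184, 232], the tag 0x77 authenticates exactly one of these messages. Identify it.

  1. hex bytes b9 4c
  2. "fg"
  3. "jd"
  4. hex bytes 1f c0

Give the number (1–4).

4

Key decimal bytes [212, 50, 11, 184, 232] = d4 32 0b b8 e8 is 5 bytes ≤ B = 7; zero-pad to 7 bytes: K' = d4 32 0b b8 e8 00 00.
K' ⊕ ipad = e2 04 3d 8e de 36 36; K' ⊕ opad = 88 6e 57 e4 b4 5c 5c.
m1: inner = H(e2 04 3d 8e de 36 36 b9 4c) = 00; tag = H(88 6e 57 e4 b4 5c 5c 00) = 9d
m2: inner = H(e2 04 3d 8e de 36 36 66 67) = c8; tag = H(88 6e 57 e4 b4 5c 5c c8) = 65
m3: inner = H(e2 04 3d 8e de 36 36 6a 64) = c9; tag = H(88 6e 57 e4 b4 5c 5c c9) = 66
m4: inner = H(e2 04 3d 8e de 36 36 1f c0) = da; tag = H(88 6e 57 e4 b4 5c 5c da) = 77 ← matches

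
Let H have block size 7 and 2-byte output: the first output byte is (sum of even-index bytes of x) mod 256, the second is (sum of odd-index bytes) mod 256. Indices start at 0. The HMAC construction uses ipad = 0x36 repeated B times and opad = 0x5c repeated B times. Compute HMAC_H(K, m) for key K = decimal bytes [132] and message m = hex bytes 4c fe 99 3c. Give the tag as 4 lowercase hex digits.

Key decimal bytes [132] = 84 is 1 byte ≤ B = 7; zero-pad to 7 bytes: K' = 84 00 00 00 00 00 00.
K' ⊕ ipad = b2 36 36 36 36 36 36.  K' ⊕ opad = d8 5c 5c 5c 5c 5c 5c.
Inner input = (K'⊕ipad) ∥ m = b2 36 36 36 36 36 36 ∥ 4c fe 99 3c.
Inner hash: even-index sum = 654 mod 256 = 142; odd-index sum = 391 mod 256 = 135 → 8e 87.
Outer input = (K'⊕opad) ∥ inner = d8 5c 5c 5c 5c 5c 5c ∥ 8e 87.
Outer hash (tag): even-index sum = 627 mod 256 = 115; odd-index sum = 418 mod 256 = 162 → 73 a2.

73a2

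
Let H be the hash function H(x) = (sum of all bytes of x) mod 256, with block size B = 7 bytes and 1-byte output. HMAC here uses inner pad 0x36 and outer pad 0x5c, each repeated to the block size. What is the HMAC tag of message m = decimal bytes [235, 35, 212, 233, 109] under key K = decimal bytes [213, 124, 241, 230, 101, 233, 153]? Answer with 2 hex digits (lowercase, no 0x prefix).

Key decimal bytes [213, 124, 241, 230, 101, 233, 153] = d5 7c f1 e6 65 e9 99 is exactly B = 7 bytes: K' = d5 7c f1 e6 65 e9 99.
K' ⊕ ipad = e3 4a c7 d0 53 df af.  K' ⊕ opad = 89 20 ad ba 39 b5 c5.
Inner input = (K'⊕ipad) ∥ m = e3 4a c7 d0 53 df af ∥ eb 23 d4 e9 6d.
Inner hash: sum = 227+74+199+208+83+223+175+235+35+212+233+109 = 2013; mod 256 = 221 → dd.
Outer input = (K'⊕opad) ∥ inner = 89 20 ad ba 39 b5 c5 ∥ dd.
Outer hash (tag): sum = 137+32+173+186+57+181+197+221 = 1184; mod 256 = 160 → a0.

a0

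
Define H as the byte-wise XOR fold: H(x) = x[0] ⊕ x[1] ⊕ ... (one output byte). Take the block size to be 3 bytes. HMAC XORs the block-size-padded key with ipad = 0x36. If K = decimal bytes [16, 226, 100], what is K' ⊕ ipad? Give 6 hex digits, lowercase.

Key decimal bytes [16, 226, 100] = 10 e2 64 is exactly B = 3 bytes: K' = 10 e2 64.
XOR each byte with 0x36: 10⊕36=26, e2⊕36=d4, 64⊕36=52.

26d452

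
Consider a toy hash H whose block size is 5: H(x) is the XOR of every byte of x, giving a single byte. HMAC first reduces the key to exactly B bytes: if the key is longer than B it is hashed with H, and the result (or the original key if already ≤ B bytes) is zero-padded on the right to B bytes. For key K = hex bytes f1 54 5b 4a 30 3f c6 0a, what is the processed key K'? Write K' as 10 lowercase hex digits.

7700000000

|K| = 8 > B = 5, so first hash the key.
H(K): XOR f1⊕54⊕5b⊕4a⊕30⊕3f⊕c6⊕0a = 77.
Zero-pad H(K) = 77 to 5 bytes: K' = 77 00 00 00 00.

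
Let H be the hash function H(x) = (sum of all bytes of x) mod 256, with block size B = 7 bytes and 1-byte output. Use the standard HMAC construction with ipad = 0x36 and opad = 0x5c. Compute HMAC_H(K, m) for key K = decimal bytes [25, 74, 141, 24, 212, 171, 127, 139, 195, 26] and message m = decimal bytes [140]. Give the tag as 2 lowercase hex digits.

82

Key decimal bytes [25, 74, 141, 24, 212, 171, 127, 139, 195, 26] = 19 4a 8d 18 d4 ab 7f 8b c3 1a is 10 bytes > B = 7, so hash it first: H(key) = 6e, then zero-pad to 7 bytes: K' = 6e 00 00 00 00 00 00.
K' ⊕ ipad = 58 36 36 36 36 36 36.  K' ⊕ opad = 32 5c 5c 5c 5c 5c 5c.
Inner input = (K'⊕ipad) ∥ m = 58 36 36 36 36 36 36 ∥ 8c.
Inner hash: sum = 88+54+54+54+54+54+54+140 = 552; mod 256 = 40 → 28.
Outer input = (K'⊕opad) ∥ inner = 32 5c 5c 5c 5c 5c 5c ∥ 28.
Outer hash (tag): sum = 50+92+92+92+92+92+92+40 = 642; mod 256 = 130 → 82.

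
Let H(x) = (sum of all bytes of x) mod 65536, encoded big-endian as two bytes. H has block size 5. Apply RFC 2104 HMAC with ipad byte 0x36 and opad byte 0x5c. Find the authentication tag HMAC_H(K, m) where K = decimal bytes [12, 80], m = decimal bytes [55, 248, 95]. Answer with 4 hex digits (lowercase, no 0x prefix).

0242

Key decimal bytes [12, 80] = 0c 50 is 2 bytes ≤ B = 5; zero-pad to 5 bytes: K' = 0c 50 00 00 00.
K' ⊕ ipad = 3a 66 36 36 36.  K' ⊕ opad = 50 0c 5c 5c 5c.
Inner input = (K'⊕ipad) ∥ m = 3a 66 36 36 36 ∥ 37 f8 5f.
Inner hash: sum = 58+102+54+54+54+55+248+95 = 720 → 02 d0.
Outer input = (K'⊕opad) ∥ inner = 50 0c 5c 5c 5c ∥ 02 d0.
Outer hash (tag): sum = 80+12+92+92+92+2+208 = 578 → 02 42.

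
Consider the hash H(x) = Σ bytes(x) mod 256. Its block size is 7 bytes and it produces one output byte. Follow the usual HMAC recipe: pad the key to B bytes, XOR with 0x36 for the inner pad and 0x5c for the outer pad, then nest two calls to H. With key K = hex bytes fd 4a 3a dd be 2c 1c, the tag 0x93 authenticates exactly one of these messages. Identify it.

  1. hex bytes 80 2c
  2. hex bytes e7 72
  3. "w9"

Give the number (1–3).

Key hex bytes fd 4a 3a dd be 2c 1c is exactly B = 7 bytes: K' = fd 4a 3a dd be 2c 1c.
K' ⊕ ipad = cb 7c 0c eb 88 1a 2a; K' ⊕ opad = a1 16 66 81 e2 70 40.
m1: inner = H(cb 7c 0c eb 88 1a 2a 80 2c) = b6; tag = H(a1 16 66 81 e2 70 40 b6) = e6
m2: inner = H(cb 7c 0c eb 88 1a 2a e7 72) = 63; tag = H(a1 16 66 81 e2 70 40 63) = 93 ← matches
m3: inner = H(cb 7c 0c eb 88 1a 2a 77 39) = ba; tag = H(a1 16 66 81 e2 70 40 ba) = ea

2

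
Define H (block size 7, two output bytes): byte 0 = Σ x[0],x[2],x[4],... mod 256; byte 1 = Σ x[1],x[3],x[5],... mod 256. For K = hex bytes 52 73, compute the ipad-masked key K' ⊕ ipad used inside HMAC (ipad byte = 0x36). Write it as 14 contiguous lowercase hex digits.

64453636363636

Key hex bytes 52 73 is 2 bytes ≤ B = 7; zero-pad to 7 bytes: K' = 52 73 00 00 00 00 00.
XOR each byte with 0x36: 52⊕36=64, 73⊕36=45, 00⊕36=36, 00⊕36=36, 00⊕36=36, 00⊕36=36, 00⊕36=36.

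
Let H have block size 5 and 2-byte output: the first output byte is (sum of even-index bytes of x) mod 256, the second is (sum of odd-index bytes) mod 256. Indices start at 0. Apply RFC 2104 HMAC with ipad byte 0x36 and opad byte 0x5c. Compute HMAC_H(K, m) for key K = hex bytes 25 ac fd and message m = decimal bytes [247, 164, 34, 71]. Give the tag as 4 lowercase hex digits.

Key hex bytes 25 ac fd is 3 bytes ≤ B = 5; zero-pad to 5 bytes: K' = 25 ac fd 00 00.
K' ⊕ ipad = 13 9a cb 36 36.  K' ⊕ opad = 79 f0 a1 5c 5c.
Inner input = (K'⊕ipad) ∥ m = 13 9a cb 36 36 ∥ f7 a4 22 47.
Inner hash: even-index sum = 511 mod 256 = 255; odd-index sum = 489 mod 256 = 233 → ff e9.
Outer input = (K'⊕opad) ∥ inner = 79 f0 a1 5c 5c ∥ ff e9.
Outer hash (tag): even-index sum = 607 mod 256 = 95; odd-index sum = 587 mod 256 = 75 → 5f 4b.

5f4b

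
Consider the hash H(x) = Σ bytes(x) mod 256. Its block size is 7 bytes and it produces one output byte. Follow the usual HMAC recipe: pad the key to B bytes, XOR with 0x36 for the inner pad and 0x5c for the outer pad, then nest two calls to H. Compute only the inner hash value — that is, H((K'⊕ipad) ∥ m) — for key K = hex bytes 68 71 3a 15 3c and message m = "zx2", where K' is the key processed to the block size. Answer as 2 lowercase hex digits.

Key hex bytes 68 71 3a 15 3c is 5 bytes ≤ B = 7; zero-pad to 7 bytes: K' = 68 71 3a 15 3c 00 00.
K' ⊕ ipad = 5e 47 0c 23 0a 36 36.
Inner input = 5e 47 0c 23 0a 36 36 ∥ 7a 78 32.
Inner hash: sum = 94+71+12+35+10+54+54+122+120+50 = 622; mod 256 = 110 → 6e.

6e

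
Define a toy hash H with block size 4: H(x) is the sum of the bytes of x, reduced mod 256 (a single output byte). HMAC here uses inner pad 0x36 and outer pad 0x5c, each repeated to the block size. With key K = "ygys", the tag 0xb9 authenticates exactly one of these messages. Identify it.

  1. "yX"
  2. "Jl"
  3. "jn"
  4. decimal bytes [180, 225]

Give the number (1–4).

1

Key "ygys" = 79 67 79 73 is exactly B = 4 bytes: K' = 79 67 79 73.
K' ⊕ ipad = 4f 51 4f 45; K' ⊕ opad = 25 3b 25 2f.
m1: inner = H(4f 51 4f 45 79 58) = 05; tag = H(25 3b 25 2f 05) = b9 ← matches
m2: inner = H(4f 51 4f 45 4a 6c) = ea; tag = H(25 3b 25 2f ea) = 9e
m3: inner = H(4f 51 4f 45 6a 6e) = 0c; tag = H(25 3b 25 2f 0c) = c0
m4: inner = H(4f 51 4f 45 b4 e1) = c9; tag = H(25 3b 25 2f c9) = 7d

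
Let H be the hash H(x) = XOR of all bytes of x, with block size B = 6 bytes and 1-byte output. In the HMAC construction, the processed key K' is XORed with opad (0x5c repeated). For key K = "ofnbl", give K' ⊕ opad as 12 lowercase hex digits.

Key "ofnbl" = 6f 66 6e 62 6c is 5 bytes ≤ B = 6; zero-pad to 6 bytes: K' = 6f 66 6e 62 6c 00.
XOR each byte with 0x5c: 6f⊕5c=33, 66⊕5c=3a, 6e⊕5c=32, 62⊕5c=3e, 6c⊕5c=30, 00⊕5c=5c.

333a323e305c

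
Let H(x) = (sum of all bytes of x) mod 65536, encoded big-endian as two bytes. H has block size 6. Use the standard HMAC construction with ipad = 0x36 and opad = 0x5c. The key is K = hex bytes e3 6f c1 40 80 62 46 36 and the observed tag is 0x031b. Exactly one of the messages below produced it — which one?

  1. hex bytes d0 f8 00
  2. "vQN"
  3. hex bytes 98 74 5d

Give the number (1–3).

Key hex bytes e3 6f c1 40 80 62 46 36 is 8 bytes > B = 6, so hash it first: H(key) = 03 b1, then zero-pad to 6 bytes: K' = 03 b1 00 00 00 00.
K' ⊕ ipad = 35 87 36 36 36 36; K' ⊕ opad = 5f ed 5c 5c 5c 5c.
m1: inner = H(35 87 36 36 36 36 d0 f8 00) = 03 5c; tag = H(5f ed 5c 5c 5c 5c 03 5c) = 031b ← matches
m2: inner = H(35 87 36 36 36 36 76 51 4e) = 02 a9; tag = H(5f ed 5c 5c 5c 5c 02 a9) = 0367
m3: inner = H(35 87 36 36 36 36 98 74 5d) = 02 fd; tag = H(5f ed 5c 5c 5c 5c 02 fd) = 03bb

1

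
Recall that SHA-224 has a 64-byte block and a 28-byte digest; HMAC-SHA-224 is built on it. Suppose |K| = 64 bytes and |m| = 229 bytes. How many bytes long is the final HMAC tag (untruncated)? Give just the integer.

The tag is one SHA-224 digest: 28 bytes.

28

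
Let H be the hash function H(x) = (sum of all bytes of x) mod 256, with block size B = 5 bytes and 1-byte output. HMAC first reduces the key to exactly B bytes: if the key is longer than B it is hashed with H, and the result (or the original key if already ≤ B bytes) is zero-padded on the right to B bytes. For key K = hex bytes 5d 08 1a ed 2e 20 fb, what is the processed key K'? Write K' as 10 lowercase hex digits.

b500000000

|K| = 7 > B = 5, so first hash the key.
H(K): sum = 93+8+26+237+46+32+251 = 693; mod 256 = 181 → b5.
Zero-pad H(K) = b5 to 5 bytes: K' = b5 00 00 00 00.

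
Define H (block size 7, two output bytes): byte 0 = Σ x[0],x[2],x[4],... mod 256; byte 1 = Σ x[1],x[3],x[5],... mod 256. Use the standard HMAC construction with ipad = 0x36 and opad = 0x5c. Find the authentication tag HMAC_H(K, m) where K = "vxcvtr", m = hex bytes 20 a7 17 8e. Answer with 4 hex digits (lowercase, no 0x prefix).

Key "vxcvtr" = 76 78 63 76 74 72 is 6 bytes ≤ B = 7; zero-pad to 7 bytes: K' = 76 78 63 76 74 72 00.
K' ⊕ ipad = 40 4e 55 40 42 44 36.  K' ⊕ opad = 2a 24 3f 2a 28 2e 5c.
Inner input = (K'⊕ipad) ∥ m = 40 4e 55 40 42 44 36 ∥ 20 a7 17 8e.
Inner hash: even-index sum = 578 mod 256 = 66; odd-index sum = 265 mod 256 = 9 → 42 09.
Outer input = (K'⊕opad) ∥ inner = 2a 24 3f 2a 28 2e 5c ∥ 42 09.
Outer hash (tag): even-index sum = 246 mod 256 = 246; odd-index sum = 190 mod 256 = 190 → f6 be.

f6be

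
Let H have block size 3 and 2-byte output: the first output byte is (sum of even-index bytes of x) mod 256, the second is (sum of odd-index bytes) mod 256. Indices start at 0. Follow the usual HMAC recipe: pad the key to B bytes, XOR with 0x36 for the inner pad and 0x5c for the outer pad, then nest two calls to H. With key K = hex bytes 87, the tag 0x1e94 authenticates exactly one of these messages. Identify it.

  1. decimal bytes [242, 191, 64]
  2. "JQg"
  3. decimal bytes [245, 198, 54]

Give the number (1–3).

2

Key hex bytes 87 is 1 byte ≤ B = 3; zero-pad to 3 bytes: K' = 87 00 00.
K' ⊕ ipad = b1 36 36; K' ⊕ opad = db 5c 5c.
m1: inner = H(b1 36 36 f2 bf 40) = a6 68; tag = H(db 5c 5c a6 68) = 9f02
m2: inner = H(b1 36 36 4a 51 67) = 38 e7; tag = H(db 5c 5c 38 e7) = 1e94 ← matches
m3: inner = H(b1 36 36 f5 c6 36) = ad 61; tag = H(db 5c 5c ad 61) = 9809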